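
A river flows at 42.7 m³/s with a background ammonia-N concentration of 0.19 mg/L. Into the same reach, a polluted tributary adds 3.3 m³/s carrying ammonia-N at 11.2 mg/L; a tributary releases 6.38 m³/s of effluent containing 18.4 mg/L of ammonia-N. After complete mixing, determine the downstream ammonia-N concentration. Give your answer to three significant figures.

3.10 mg/L

After mixing, C = (42.70·0.1900 + 3.300·11.20 + 6.380·18.40) / 52.38 = 162.5/52.38 = 3.102 mg/L.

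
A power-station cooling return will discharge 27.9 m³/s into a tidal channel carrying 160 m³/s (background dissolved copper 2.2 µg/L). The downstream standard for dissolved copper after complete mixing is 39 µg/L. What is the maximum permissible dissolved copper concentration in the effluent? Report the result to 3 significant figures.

At the limit, (Qr·Cr + Qe·Cₑ)/(Qr + Qe) = 39:
Cₑ = (187.9·39 − 160.0·2.200) / 27.90 = 250.0 µg/L.

250 µg/L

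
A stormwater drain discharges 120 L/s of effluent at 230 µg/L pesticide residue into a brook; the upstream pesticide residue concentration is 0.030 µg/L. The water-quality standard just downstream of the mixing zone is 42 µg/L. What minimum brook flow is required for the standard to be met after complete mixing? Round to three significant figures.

Set C_mix = 42: (Q·0.03000 + 120.0·230.0) / (Q + 120.0) = 42
→ Q = 120.0·(230.0 − 42)/(42 − 0.03000) = 537.5 L/s.

538 L/s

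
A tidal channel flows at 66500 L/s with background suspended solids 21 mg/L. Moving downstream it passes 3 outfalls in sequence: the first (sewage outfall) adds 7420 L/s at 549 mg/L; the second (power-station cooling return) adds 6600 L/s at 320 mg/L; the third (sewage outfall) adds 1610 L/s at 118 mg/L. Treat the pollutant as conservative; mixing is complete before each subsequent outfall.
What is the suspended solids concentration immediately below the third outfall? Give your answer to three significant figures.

94.6 mg/L

Outfall 1: combined Q = 73920 L/s; C = (66500·21.00 + 7420·549.0)/73920 = 74.00 mg/L.
Outfall 2: combined Q = 80520 L/s; C = (73920·74.00 + 6600·320.0)/80520 = 94.16 mg/L.
Outfall 3: combined Q = 82130 L/s; C = (80520·94.16 + 1610·118.0)/82130 = 94.63 mg/L.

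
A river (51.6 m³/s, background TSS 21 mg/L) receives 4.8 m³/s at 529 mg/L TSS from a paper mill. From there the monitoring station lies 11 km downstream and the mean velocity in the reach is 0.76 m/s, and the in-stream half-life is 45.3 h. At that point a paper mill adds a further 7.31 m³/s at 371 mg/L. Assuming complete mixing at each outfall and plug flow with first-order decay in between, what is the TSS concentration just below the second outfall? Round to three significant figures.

Flow-weighted average: C = (51.60·21.00 + 4.800·529.0) / 56.40 = 3623/56.40 = 64.23 mg/L; combined flow 56.40 m³/s.
Travel time t = 11·1000 / 0.76 = 14470 s = 4.020 h.
Half-life 45.3 h → k = ln 2 / 45.3 = 0.01530 h⁻¹ = 0.3672 d⁻¹.
First-order decay: C = 64.23·exp(−k·t) = 64.23·0.9403 = 60.40 mg/L.
At the second outfall, C = (56.40·60.40 + 7.310·371.0) / (56.40 + 7.310) = 96.04 mg/L.

96.0 mg/L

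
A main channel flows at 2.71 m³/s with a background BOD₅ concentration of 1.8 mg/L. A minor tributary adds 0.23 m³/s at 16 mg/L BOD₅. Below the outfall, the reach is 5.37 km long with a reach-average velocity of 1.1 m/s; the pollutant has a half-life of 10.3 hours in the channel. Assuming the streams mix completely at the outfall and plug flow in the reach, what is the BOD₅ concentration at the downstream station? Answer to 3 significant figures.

Conservation of mass: C = (2.710·1.800 + 0.2300·16.00) / 2.940 = 8.558/2.940 = 2.911 mg/L.
Travel time t = 5.37·1000 / 1.1 = 4882 s = 1.356 h.
Half-life 10.3 h → k = ln 2 / 10.3 = 0.06730 h⁻¹ = 1.615 d⁻¹.
After decay, C = 2.911 × e^(−kt) = 2.911 × 0.9128 = 2.657 mg/L.

2.66 mg/L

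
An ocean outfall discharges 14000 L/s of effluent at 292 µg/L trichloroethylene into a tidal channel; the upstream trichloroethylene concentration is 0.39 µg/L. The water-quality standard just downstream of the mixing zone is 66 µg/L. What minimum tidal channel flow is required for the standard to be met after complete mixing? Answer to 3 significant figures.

48200 L/s

Set C_mix = 66: (Q·0.3900 + 14000·292.0) / (Q + 14000) = 66
→ Q = 14000·(292.0 − 66)/(66 − 0.3900) = 48220 L/s.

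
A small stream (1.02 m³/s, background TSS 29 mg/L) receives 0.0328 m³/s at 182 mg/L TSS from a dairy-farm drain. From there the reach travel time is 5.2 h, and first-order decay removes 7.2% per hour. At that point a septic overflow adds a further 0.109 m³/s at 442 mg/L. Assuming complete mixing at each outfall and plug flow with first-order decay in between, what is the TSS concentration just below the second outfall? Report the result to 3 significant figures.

After mixing, C = (1.020·29.00 + 0.03280·182.0) / 1.053 = 35.55/1.053 = 33.77 mg/L; combined flow 1.053 m³/s.
7.2%/h lost → k = −ln(1 − 0.072) = 0.07472 h⁻¹.
First-order decay: C = 33.77·exp(−k·t) = 33.77·0.6780 = 22.89 mg/L.
Second outfall: C = (1.053·22.89 + 0.1090·442.0)/1.162 = 62.22 mg/L.

62.2 mg/L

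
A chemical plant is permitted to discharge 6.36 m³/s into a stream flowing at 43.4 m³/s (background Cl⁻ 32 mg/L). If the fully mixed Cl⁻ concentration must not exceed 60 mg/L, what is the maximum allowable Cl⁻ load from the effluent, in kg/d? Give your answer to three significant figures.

138000 kg/d

Mass balance at the limit: 43.40·32.00 + 6.360·Cₑ = 49.76·60 → Cₑ = 251.1 mg/L.
Load = 6.360 m³/s × 251.1 g/m³ × 86 400 s/d = 138000 kg/d.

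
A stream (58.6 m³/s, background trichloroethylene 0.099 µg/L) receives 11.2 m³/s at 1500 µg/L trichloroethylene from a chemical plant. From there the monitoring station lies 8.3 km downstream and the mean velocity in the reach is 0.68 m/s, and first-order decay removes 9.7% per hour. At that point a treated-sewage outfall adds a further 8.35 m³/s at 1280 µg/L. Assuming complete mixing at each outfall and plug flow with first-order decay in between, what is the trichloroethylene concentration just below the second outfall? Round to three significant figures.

289 µg/L

Mixed concentration C = ΣQC/ΣQ = (58.60·0.09900 + 11.20·1500) / 69.80 = 16810/69.80 = 240.8 µg/L; combined flow 69.80 m³/s.
Travel time t = 8.3·1000 / 0.68 = 12210 s = 3.391 h.
9.7%/h lost → k = −ln(1 − 0.097) = 0.1020 h⁻¹.
After decay, C = 240.8 × e^(−kt) = 240.8 × 0.7076 = 170.4 µg/L.
Second outfall: C = (69.80·170.4 + 8.350·1280)/78.15 = 288.9 µg/L.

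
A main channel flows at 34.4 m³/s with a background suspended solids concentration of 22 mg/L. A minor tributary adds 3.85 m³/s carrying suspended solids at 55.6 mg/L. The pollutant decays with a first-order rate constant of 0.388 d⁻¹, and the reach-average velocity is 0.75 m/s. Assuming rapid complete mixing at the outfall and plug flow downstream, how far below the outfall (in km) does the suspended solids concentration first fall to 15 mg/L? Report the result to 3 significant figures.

Flow-weighted average: C = (34.40·22.00 + 3.850·55.60) / 38.25 = 970.9/38.25 = 25.38 mg/L.
Set 25.38·exp(−k·t) = 15 → t = ln(25.38/15)/k = 117100 s = 32.54 h.
Distance = v·t = 0.75·117100 = 87850 m = 87.85 km.

87.8 km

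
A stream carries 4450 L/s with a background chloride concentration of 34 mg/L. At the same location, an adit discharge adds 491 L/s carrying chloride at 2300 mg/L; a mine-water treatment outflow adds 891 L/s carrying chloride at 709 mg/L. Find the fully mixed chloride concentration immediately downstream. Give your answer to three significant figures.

328 mg/L

Flow-weighted average: C = (4450·34.00 + 491.0·2300 + 891.0·709.0) / 5832 = 1912000/5832 = 327.9 mg/L.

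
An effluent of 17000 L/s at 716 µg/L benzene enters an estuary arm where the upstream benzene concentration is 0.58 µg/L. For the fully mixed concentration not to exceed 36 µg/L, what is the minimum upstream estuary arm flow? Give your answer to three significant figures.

326000 L/s

Set C_mix = 36: (Q·0.5800 + 17000·716.0) / (Q + 17000) = 36
→ Q = 17000·(716.0 − 36)/(36 − 0.5800) = 326400 L/s.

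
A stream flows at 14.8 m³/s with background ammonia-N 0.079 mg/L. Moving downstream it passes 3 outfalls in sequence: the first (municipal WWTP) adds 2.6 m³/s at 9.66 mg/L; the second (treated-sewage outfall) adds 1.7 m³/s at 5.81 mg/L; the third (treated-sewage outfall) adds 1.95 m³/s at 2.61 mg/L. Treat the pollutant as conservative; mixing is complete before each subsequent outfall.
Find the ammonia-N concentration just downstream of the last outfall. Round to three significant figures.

Below outfall 1: Q → 17.40 m³/s, C = (14.80·0.07900 + 2.600·9.660)/17.40 = 1.511 mg/L.
Below outfall 2: Q → 19.10 m³/s, C = (17.40·1.511 + 1.700·5.810)/19.10 = 1.893 mg/L.
Below outfall 3: Q → 21.05 m³/s, C = (19.10·1.893 + 1.950·2.610)/21.05 = 1.960 mg/L.

1.96 mg/L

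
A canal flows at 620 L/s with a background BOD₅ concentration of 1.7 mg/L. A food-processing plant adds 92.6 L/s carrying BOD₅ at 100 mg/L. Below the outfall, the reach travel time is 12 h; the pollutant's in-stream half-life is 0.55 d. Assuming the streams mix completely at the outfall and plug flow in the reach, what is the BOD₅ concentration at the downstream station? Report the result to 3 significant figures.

7.71 mg/L

Mixed concentration C = ΣQC/ΣQ = (620.0·1.700 + 92.60·100.0) / 712.6 = 10310/712.6 = 14.47 mg/L.
Half-life 0.55 d → k = ln 2 / 0.55 = 1.260 d⁻¹.
Decay over the reach: 14.47·exp(−kt) = 14.47·0.5325 = 7.708 mg/L.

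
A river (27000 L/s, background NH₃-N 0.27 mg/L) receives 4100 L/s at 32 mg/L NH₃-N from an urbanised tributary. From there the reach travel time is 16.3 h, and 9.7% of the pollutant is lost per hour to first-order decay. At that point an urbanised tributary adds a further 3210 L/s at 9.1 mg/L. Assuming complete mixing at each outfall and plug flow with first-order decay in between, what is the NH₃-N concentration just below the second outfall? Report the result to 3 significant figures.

1.62 mg/L

Mass balance: C = (27000·0.2700 + 4100·32.00) / 31100 = 138500/31100 = 4.453 mg/L; combined flow 31100 L/s.
9.7%/h lost → k = −ln(1 − 0.097) = 0.1020 h⁻¹.
Decay over the reach: 4.453·exp(−kt) = 4.453·0.1895 = 0.8441 mg/L.
At the second outfall, C = (31100·0.8441 + 3210·9.100) / (31100 + 3210) = 1.616 mg/L.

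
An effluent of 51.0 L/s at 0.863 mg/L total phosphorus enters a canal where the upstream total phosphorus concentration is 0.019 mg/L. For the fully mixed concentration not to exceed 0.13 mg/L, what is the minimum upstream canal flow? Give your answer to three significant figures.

Set C_mix = 0.13: (Q·0.01900 + 51.00·0.8630) / (Q + 51.00) = 0.13
→ Q = 51.00·(0.8630 − 0.13)/(0.13 − 0.01900) = 336.8 L/s.

337 L/s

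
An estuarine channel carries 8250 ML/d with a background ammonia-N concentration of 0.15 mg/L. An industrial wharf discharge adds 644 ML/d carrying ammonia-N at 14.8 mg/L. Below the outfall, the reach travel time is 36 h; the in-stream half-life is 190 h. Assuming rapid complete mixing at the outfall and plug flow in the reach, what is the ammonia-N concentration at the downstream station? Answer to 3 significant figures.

Conservation of mass: C = (8250·0.1500 + 644.0·14.80) / 8894 = 10770/8894 = 1.211 mg/L.
Half-life 190 h → k = ln 2 / 190 = 0.003648 h⁻¹ = 0.08756 d⁻¹.
Applying C = C₀e^(−kt): 1.211 × 0.8769 = 1.062 mg/L.

1.06 mg/L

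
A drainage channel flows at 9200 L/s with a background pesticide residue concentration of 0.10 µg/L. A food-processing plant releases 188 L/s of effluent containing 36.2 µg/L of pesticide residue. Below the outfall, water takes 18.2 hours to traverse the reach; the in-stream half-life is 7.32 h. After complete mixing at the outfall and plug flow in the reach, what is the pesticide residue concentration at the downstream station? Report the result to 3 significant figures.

0.147 µg/L

Mass balance: C = (9200·0.1000 + 188.0·36.20) / 9388 = 7726/9388 = 0.8229 µg/L.
Half-life 7.32 h → k = ln 2 / 7.32 = 0.09469 h⁻¹ = 2.273 d⁻¹.
First-order decay: C = 0.8229·exp(−k·t) = 0.8229·0.1785 = 0.1469 µg/L.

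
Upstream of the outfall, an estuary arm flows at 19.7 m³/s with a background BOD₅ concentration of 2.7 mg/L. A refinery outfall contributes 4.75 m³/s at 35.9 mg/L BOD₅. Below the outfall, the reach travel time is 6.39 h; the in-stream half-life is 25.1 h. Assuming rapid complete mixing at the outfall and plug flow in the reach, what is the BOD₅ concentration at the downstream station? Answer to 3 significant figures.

7.67 mg/L

Flow-weighted average: C = (19.70·2.700 + 4.750·35.90) / 24.45 = 223.7/24.45 = 9.150 mg/L.
Half-life 25.1 h → k = ln 2 / 25.1 = 0.02762 h⁻¹ = 0.6628 d⁻¹.
Applying C = C₀e^(−kt): 9.150 × 0.8382 = 7.670 mg/L.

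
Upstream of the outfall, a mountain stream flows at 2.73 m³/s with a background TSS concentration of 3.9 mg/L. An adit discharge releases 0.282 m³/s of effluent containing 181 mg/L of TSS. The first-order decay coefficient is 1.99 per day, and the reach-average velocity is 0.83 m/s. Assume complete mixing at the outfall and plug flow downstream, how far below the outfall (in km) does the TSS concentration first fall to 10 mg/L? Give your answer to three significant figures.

25.8 km

After mixing, C = (2.730·3.900 + 0.2820·181.0) / 3.012 = 61.69/3.012 = 20.48 mg/L.
Set 20.48·exp(−k·t) = 10 → t = ln(20.48/10)/k = 31130 s = 8.646 h.
Distance = v·t = 0.83·31130 = 25830 m = 25.83 km.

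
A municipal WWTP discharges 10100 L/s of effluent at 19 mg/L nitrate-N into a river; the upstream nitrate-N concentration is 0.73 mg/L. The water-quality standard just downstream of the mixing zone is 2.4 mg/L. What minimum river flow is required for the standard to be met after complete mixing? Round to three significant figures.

Set C_mix = 2.4: (Q·0.7300 + 10100·19.00) / (Q + 10100) = 2.4
→ Q = 10100·(19.00 − 2.4)/(2.4 − 0.7300) = 100400 L/s.

100000 L/s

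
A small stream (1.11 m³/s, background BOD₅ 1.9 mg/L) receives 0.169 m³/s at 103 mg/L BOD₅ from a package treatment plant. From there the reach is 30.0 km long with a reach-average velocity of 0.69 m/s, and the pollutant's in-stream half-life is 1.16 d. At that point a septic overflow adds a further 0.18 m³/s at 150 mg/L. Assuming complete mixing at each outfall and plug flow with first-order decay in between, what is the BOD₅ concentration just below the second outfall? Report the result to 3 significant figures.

28.4 mg/L

Conservation of mass: C = (1.110·1.900 + 0.1690·103.0) / 1.279 = 19.52/1.279 = 15.26 mg/L; combined flow 1.279 m³/s.
Travel time t = 30.0·1000 / 0.69 = 43480 s = 12.08 h.
Half-life 1.16 d → k = ln 2 / 1.16 = 0.5975 d⁻¹.
After decay, C = 15.26 × e^(−kt) = 15.26 × 0.7403 = 11.30 mg/L.
Second outfall: C = (1.279·11.30 + 0.1800·150.0)/1.459 = 28.41 mg/L.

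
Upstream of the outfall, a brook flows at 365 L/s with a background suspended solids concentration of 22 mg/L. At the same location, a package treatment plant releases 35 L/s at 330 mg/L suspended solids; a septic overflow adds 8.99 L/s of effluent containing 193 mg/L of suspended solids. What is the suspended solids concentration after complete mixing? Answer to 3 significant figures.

Mixed concentration C = ΣQC/ΣQ = (365.0·22.00 + 35.00·330.0 + 8.990·193.0) / 409.0 = 21320/409.0 = 52.12 mg/L.

52.1 mg/L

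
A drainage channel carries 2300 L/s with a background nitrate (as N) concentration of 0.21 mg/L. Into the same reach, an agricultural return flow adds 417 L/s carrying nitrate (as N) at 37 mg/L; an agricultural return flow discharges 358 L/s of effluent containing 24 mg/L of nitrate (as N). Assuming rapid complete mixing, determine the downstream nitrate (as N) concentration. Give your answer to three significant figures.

7.97 mg/L

Mixed concentration C = ΣQC/ΣQ = (2300·0.2100 + 417.0·37.00 + 358.0·24.00) / 3075 = 24500/3075 = 7.969 mg/L.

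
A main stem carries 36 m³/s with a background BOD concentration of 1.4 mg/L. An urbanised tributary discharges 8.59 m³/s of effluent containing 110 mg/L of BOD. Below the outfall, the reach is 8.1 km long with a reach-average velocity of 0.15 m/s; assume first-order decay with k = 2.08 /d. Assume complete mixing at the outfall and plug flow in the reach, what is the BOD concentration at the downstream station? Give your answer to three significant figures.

Conservation of mass: C = (36.00·1.400 + 8.590·110.0) / 44.59 = 995.3/44.59 = 22.32 mg/L.
Travel time t = 8.1·1000 / 0.15 = 54000 s = 15.00 h.
Applying C = C₀e^(−kt): 22.32 × 0.2725 = 6.083 mg/L.

6.08 mg/L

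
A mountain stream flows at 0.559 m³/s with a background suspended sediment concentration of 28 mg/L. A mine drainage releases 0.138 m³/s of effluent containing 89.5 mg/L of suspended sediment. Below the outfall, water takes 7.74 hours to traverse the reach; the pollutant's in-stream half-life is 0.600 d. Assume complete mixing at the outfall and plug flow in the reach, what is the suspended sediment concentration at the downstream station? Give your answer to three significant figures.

Mixed concentration C = ΣQC/ΣQ = (0.5590·28.00 + 0.1380·89.50) / 0.6970 = 28.00/0.6970 = 40.18 mg/L.
Half-life 0.600 d → k = ln 2 / 0.600 = 1.155 d⁻¹.
Applying C = C₀e^(−kt): 40.18 × 0.6890 = 27.68 mg/L.

27.7 mg/L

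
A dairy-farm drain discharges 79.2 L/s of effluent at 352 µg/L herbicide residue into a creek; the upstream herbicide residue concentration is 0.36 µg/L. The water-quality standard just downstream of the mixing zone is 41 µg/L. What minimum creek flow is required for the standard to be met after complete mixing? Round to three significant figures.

Set C_mix = 41: (Q·0.3600 + 79.20·352.0) / (Q + 79.20) = 41
→ Q = 79.20·(352.0 − 41)/(41 − 0.3600) = 606.1 L/s.

606 L/s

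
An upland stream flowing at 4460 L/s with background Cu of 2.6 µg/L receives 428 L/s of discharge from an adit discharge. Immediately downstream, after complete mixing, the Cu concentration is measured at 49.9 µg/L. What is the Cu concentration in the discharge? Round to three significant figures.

Mass balance: 4460·2.600 + 428.0·Cₑ = 4888·49.90
→ Cₑ = (4888·49.90 − 4460·2.600) / 428.0 = 542.8 µg/L.

543 µg/L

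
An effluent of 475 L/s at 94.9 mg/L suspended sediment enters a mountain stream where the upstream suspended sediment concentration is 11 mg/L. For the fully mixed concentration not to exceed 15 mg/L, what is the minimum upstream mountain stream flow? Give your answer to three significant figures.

Set C_mix = 15: (Q·11.00 + 475.0·94.90) / (Q + 475.0) = 15
→ Q = 475.0·(94.90 − 15)/(15 − 11.00) = 9488 L/s.

9490 L/s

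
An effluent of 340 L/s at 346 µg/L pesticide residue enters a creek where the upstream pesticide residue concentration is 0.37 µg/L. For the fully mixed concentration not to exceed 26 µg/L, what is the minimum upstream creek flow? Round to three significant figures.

4250 L/s

Set C_mix = 26: (Q·0.3700 + 340.0·346.0) / (Q + 340.0) = 26
→ Q = 340.0·(346.0 − 26)/(26 − 0.3700) = 4245 L/s.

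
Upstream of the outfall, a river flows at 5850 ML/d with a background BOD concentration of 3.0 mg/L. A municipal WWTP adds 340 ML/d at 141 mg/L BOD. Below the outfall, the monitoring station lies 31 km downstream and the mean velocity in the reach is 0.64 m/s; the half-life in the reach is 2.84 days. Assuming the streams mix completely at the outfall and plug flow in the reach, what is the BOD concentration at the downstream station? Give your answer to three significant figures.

Conservation of mass: C = (5850·3.000 + 340.0·141.0) / 6190 = 65490/6190 = 10.58 mg/L.
Travel time t = 31·1000 / 0.64 = 48440 s = 13.45 h.
Half-life 2.84 d → k = ln 2 / 2.84 = 0.2441 d⁻¹.
First-order decay: C = 10.58·exp(−k·t) = 10.58·0.8721 = 9.227 mg/L.

9.23 mg/L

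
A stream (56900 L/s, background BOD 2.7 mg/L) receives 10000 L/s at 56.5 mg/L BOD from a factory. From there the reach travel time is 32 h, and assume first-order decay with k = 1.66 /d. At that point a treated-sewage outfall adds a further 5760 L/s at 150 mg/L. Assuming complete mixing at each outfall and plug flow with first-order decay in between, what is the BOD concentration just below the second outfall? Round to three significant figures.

After mixing, C = (56900·2.700 + 10000·56.50) / 66900 = 718600/66900 = 10.74 mg/L; combined flow 66900 L/s.
First-order decay: C = 10.74·exp(−k·t) = 10.74·0.1093 = 1.174 mg/L.
Second outfall: C = (66900·1.174 + 5760·150.0)/72660 = 12.97 mg/L.

13.0 mg/L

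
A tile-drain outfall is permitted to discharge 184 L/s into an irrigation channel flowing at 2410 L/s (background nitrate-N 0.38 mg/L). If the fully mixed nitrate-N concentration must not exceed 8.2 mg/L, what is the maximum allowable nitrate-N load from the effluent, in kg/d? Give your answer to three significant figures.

Mass balance at the limit: 2410·0.3800 + 184.0·Cₑ = 2594·8.2 → Cₑ = 110.6 mg/L.
184.0 L/s = 0.1840 m³/s. Load = 0.1840 m³/s × 110.6 g/m³ × 86 400 s/d = 1759 kg/d.

1760 kg/d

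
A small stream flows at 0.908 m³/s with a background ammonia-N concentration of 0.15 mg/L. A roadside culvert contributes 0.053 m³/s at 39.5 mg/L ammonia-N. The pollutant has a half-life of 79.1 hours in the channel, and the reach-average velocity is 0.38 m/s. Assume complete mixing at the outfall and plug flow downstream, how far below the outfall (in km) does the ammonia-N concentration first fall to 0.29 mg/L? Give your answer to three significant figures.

After mixing, C = (0.9080·0.1500 + 0.05300·39.50) / 0.9610 = 2.230/0.9610 = 2.320 mg/L.
Half-life 79.1 h → k = ln 2 / 79.1 = 0.008763 h⁻¹ = 0.2103 d⁻¹.
Set 2.320·exp(−k·t) = 0.29 → t = ln(2.320/0.29)/k = 854300 s = 237.3 h.
Distance = v·t = 0.38·854300 = 324600 m = 324.6 km.

325 km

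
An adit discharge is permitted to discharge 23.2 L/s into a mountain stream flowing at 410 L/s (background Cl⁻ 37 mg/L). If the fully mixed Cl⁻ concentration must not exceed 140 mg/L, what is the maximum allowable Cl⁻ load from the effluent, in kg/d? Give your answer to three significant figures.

3930 kg/d

Mass balance at the limit: 410.0·37.00 + 23.20·Cₑ = 433.2·140 → Cₑ = 1960 mg/L.
23.20 L/s = 0.02320 m³/s. Load = 0.02320 m³/s × 1960 g/m³ × 86 400 s/d = 3929 kg/d.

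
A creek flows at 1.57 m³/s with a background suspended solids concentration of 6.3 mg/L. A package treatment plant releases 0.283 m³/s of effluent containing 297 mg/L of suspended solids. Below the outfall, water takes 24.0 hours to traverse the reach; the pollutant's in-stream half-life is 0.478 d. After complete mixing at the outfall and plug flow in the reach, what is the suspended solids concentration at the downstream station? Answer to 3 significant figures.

11.9 mg/L

Flow-weighted average: C = (1.570·6.300 + 0.2830·297.0) / 1.853 = 93.94/1.853 = 50.70 mg/L.
Half-life 0.478 d → k = ln 2 / 0.478 = 1.450 d⁻¹.
Decay over the reach: 50.70·exp(−kt) = 50.70·0.2345 = 11.89 mg/L.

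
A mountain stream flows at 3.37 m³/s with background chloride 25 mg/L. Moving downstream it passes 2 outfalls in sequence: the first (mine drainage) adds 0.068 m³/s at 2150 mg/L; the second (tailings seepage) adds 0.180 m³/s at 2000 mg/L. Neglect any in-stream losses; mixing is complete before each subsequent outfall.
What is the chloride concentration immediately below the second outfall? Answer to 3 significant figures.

Outfall 1: combined Q = 3.438 m³/s; C = (3.370·25.00 + 0.06800·2150)/3.438 = 67.03 mg/L.
Outfall 2: combined Q = 3.618 m³/s; C = (3.438·67.03 + 0.1800·2000)/3.618 = 163.2 mg/L.

163 mg/L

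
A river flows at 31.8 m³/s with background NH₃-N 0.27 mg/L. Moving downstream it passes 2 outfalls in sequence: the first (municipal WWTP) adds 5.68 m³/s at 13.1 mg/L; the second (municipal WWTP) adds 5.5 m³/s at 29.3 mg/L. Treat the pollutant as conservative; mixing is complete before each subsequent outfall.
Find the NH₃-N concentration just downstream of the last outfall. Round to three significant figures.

Below outfall 1: Q → 37.48 m³/s, C = (31.80·0.2700 + 5.680·13.10)/37.48 = 2.214 mg/L.
Below outfall 2: Q → 42.98 m³/s, C = (37.48·2.214 + 5.500·29.30)/42.98 = 5.680 mg/L.

5.68 mg/L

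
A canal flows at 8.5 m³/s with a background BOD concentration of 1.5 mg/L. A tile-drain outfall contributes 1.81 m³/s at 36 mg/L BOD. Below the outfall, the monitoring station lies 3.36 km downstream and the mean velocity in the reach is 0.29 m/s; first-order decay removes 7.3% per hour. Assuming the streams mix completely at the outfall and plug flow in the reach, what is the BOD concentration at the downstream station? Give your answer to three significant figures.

After mixing, C = (8.500·1.500 + 1.810·36.00) / 10.31 = 77.91/10.31 = 7.557 mg/L.
Travel time t = 3.36·1000 / 0.29 = 11590 s = 3.218 h.
7.3%/h lost → k = −ln(1 − 0.073) = 0.07580 h⁻¹.
Applying C = C₀e^(−kt): 7.557 × 0.7835 = 5.921 mg/L.

5.92 mg/L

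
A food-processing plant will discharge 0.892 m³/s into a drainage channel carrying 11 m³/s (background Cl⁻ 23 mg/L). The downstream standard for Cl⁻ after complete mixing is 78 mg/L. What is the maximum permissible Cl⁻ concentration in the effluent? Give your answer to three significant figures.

At the limit, (Qr·Cr + Qe·Cₑ)/(Qr + Qe) = 78:
Cₑ = (11.89·78 − 11.00·23.00) / 0.8920 = 756.3 mg/L.

756 mg/L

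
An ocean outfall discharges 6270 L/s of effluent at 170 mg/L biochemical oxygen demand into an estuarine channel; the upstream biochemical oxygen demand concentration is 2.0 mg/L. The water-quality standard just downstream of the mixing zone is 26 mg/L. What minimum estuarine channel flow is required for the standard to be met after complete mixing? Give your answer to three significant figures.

Set C_mix = 26: (Q·2.000 + 6270·170.0) / (Q + 6270) = 26
→ Q = 6270·(170.0 − 26)/(26 − 2.000) = 37620 L/s.

37600 L/s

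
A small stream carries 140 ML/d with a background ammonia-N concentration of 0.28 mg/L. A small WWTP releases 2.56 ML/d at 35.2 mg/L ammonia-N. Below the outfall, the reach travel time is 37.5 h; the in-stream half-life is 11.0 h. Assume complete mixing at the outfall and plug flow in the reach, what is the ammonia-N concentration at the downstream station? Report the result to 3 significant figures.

After mixing, C = (140.0·0.2800 + 2.560·35.20) / 142.6 = 129.3/142.6 = 0.9071 mg/L.
Half-life 11.0 h → k = ln 2 / 11.0 = 0.06301 h⁻¹ = 1.512 d⁻¹.
First-order decay: C = 0.9071·exp(−k·t) = 0.9071·0.09414 = 0.08539 mg/L.

0.0854 mg/L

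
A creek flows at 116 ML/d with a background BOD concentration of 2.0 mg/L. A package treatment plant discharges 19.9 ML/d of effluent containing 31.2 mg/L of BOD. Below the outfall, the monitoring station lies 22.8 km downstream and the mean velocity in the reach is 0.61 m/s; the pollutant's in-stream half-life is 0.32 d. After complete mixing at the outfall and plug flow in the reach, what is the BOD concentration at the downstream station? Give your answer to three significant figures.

Mixed concentration C = ΣQC/ΣQ = (116.0·2.000 + 19.90·31.20) / 135.9 = 852.9/135.9 = 6.276 mg/L.
Travel time t = 22.8·1000 / 0.61 = 37380 s = 10.38 h.
Half-life 0.32 d → k = ln 2 / 0.32 = 2.166 d⁻¹.
After decay, C = 6.276 × e^(−kt) = 6.276 × 0.3918 = 2.459 mg/L.

2.46 mg/L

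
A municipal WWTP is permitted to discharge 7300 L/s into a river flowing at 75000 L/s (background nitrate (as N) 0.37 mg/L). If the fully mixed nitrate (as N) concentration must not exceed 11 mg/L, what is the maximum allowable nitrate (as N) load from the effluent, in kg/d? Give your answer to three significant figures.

75800 kg/d

Mass balance at the limit: 75000·0.3700 + 7300·Cₑ = 82300·11 → Cₑ = 120.2 mg/L.
7300 L/s = 7.300 m³/s. Load = 7.300 m³/s × 120.2 g/m³ × 86 400 s/d = 75820 kg/d.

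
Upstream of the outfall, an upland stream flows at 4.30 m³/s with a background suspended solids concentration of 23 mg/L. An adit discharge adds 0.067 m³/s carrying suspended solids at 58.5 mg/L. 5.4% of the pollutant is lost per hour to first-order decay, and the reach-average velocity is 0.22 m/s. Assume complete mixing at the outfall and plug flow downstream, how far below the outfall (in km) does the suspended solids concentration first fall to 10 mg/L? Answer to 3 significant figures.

Mass balance: C = (4.300·23.00 + 0.06700·58.50) / 4.367 = 102.8/4.367 = 23.54 mg/L.
5.4%/h lost → k = −ln(1 − 0.054) = 0.05551 h⁻¹.
Set 23.54·exp(−k·t) = 10 → t = ln(23.54/10)/k = 55530 s = 15.43 h.
Distance = v·t = 0.22·55530 = 12220 m = 12.22 km.

12.2 km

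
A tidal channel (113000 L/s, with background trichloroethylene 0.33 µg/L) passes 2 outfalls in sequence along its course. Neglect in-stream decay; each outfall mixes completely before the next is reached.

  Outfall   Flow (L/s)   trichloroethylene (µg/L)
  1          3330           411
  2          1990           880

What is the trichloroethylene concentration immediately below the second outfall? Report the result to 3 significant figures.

Outfall 1: combined Q = 116300 L/s; C = (113000·0.3300 + 3330·411.0)/116300 = 12.09 µg/L.
Outfall 2: combined Q = 118300 L/s; C = (116300·12.09 + 1990·880.0)/118300 = 26.68 µg/L.

26.7 µg/L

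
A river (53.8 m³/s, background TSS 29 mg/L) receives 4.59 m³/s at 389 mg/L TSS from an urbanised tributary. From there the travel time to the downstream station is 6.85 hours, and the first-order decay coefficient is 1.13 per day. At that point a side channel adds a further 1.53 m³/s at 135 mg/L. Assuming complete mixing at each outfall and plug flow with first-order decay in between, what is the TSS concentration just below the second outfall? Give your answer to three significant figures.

43.9 mg/L

Conservation of mass: C = (53.80·29.00 + 4.590·389.0) / 58.39 = 3346/58.39 = 57.30 mg/L; combined flow 58.39 m³/s.
After decay, C = 57.30 × e^(−kt) = 57.30 × 0.7243 = 41.50 mg/L.
Second outfall: C = (58.39·41.50 + 1.530·135.0)/59.92 = 43.89 mg/L.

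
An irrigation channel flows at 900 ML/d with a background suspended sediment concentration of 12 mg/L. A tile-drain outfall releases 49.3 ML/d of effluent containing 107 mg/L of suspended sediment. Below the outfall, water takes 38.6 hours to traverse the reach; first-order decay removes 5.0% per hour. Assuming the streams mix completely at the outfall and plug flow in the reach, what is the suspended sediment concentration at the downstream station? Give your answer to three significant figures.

2.34 mg/L

Mass balance: C = (900.0·12.00 + 49.30·107.0) / 949.3 = 16080/949.3 = 16.93 mg/L.
5.0%/h lost → k = −ln(1 − 0.05) = 0.05129 h⁻¹.
After decay, C = 16.93 × e^(−kt) = 16.93 × 0.1381 = 2.338 mg/L.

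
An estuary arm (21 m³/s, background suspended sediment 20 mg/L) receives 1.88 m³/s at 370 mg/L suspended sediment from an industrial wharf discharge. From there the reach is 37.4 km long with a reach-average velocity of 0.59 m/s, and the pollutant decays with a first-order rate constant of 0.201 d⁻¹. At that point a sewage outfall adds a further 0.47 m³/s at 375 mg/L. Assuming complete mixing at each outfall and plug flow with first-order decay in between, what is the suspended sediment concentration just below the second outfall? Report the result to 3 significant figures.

Conservation of mass: C = (21.00·20.00 + 1.880·370.0) / 22.88 = 1116/22.88 = 48.76 mg/L; combined flow 22.88 m³/s.
Travel time t = 37.4·1000 / 0.59 = 63390 s = 17.61 h.
After decay, C = 48.76 × e^(−kt) = 48.76 × 0.8629 = 42.07 mg/L.
Second outfall: C = (22.88·42.07 + 0.4700·375.0)/23.35 = 48.77 mg/L.

48.8 mg/L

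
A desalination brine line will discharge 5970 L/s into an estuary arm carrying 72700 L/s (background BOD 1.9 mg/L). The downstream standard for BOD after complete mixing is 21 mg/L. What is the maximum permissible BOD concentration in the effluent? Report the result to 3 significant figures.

254 mg/L

At the limit, (Qr·Cr + Qe·Cₑ)/(Qr + Qe) = 21:
Cₑ = (78670·21 − 72700·1.900) / 5970 = 253.6 mg/L.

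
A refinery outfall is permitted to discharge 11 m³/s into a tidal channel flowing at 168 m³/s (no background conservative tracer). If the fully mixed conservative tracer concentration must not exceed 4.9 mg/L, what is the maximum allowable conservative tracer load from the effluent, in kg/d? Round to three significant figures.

75800 kg/d

Mass balance at the limit: 168.0·0 + 11.00·Cₑ = 179.0·4.9 → Cₑ = 79.74 mg/L.
Load = 11.00 m³/s × 79.74 g/m³ × 86 400 s/d = 75780 kg/d.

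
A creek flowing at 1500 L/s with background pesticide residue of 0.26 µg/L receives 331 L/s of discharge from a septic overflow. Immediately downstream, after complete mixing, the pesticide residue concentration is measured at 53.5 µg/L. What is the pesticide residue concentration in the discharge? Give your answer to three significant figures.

295 µg/L

Mass balance: 1500·0.2600 + 331.0·Cₑ = 1831·53.50
→ Cₑ = (1831·53.50 − 1500·0.2600) / 331.0 = 294.8 µg/L.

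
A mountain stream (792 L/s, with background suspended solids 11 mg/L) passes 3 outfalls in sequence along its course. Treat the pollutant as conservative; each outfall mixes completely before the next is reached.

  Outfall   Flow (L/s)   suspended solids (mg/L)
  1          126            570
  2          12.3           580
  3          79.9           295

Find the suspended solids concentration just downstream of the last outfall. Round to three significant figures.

110 mg/L

Below outfall 1: Q → 918.0 L/s, C = (792.0·11.00 + 126.0·570.0)/918.0 = 87.73 mg/L.
Below outfall 2: Q → 930.3 L/s, C = (918.0·87.73 + 12.30·580.0)/930.3 = 94.23 mg/L.
Below outfall 3: Q → 1010 L/s, C = (930.3·94.23 + 79.90·295.0)/1010 = 110.1 mg/L.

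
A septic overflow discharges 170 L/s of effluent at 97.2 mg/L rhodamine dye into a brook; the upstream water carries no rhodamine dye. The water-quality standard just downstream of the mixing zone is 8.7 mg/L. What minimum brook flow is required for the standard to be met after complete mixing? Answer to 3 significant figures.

Set C_mix = 8.7: (Q·0 + 170.0·97.20) / (Q + 170.0) = 8.7
→ Q = 170.0·(97.20 − 8.7)/(8.7 − 0) = 1729 L/s.

1730 L/s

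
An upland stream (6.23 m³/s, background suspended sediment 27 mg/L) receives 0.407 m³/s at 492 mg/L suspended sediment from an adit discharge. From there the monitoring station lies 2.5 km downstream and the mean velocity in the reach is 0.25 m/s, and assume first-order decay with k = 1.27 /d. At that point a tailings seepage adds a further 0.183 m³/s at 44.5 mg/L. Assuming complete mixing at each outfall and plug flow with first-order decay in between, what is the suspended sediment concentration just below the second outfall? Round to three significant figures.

Mixed concentration C = ΣQC/ΣQ = (6.230·27.00 + 0.4070·492.0) / 6.637 = 368.5/6.637 = 55.52 mg/L; combined flow 6.637 m³/s.
Travel time t = 2.5·1000 / 0.25 = 10000 s = 2.778 h.
Applying C = C₀e^(−kt): 55.52 × 0.8633 = 47.93 mg/L.
At the second outfall, C = (6.637·47.93 + 0.1830·44.50) / (6.637 + 0.1830) = 47.83 mg/L.

47.8 mg/L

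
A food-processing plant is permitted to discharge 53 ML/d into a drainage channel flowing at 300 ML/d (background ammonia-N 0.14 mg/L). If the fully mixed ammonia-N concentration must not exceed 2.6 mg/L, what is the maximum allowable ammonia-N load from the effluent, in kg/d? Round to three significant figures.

Mass balance at the limit: 300.0·0.1400 + 53.00·Cₑ = 353.0·2.6 → Cₑ = 16.52 mg/L.
53.00 ML/d = 0.6134 m³/s. Load = 0.6134 m³/s × 16.52 g/m³ × 86 400 s/d = 875.8 kg/d.

876 kg/d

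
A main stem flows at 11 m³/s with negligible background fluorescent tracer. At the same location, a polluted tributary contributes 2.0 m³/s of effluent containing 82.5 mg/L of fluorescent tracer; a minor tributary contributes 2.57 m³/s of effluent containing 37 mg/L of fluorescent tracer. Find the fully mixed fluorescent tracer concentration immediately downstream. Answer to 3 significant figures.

16.7 mg/L

Mixed concentration C = ΣQC/ΣQ = (11.00·0 + 2.000·82.50 + 2.570·37.00) / 15.57 = 260.1/15.57 = 16.70 mg/L.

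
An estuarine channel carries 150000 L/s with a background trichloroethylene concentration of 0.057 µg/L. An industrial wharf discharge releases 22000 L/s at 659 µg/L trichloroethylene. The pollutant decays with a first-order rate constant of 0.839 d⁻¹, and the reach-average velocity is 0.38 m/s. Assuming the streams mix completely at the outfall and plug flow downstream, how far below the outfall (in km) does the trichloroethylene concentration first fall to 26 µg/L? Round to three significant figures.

46.0 km

Mass balance: C = (150000·0.05700 + 22000·659.0) / 172000 = 14510000/172000 = 84.34 µg/L.
Set 84.34·exp(−k·t) = 26 → t = ln(84.34/26)/k = 121200 s = 33.66 h.
Distance = v·t = 0.38·121200 = 46050 m = 46.05 km.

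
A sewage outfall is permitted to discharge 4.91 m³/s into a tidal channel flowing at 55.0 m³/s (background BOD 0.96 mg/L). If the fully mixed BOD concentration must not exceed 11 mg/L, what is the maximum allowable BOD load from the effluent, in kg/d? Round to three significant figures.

52400 kg/d

Mass balance at the limit: 55.00·0.9600 + 4.910·Cₑ = 59.91·11 → Cₑ = 123.5 mg/L.
Load = 4.910 m³/s × 123.5 g/m³ × 86 400 s/d = 52380 kg/d.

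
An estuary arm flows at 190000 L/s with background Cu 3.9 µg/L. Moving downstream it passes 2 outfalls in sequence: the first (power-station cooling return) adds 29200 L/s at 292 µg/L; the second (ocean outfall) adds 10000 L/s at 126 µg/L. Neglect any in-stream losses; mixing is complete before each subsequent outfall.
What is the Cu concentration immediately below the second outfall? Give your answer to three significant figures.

45.9 µg/L

Outfall 1: combined Q = 219200 L/s; C = (190000·3.900 + 29200·292.0)/219200 = 42.28 µg/L.
Outfall 2: combined Q = 229200 L/s; C = (219200·42.28 + 10000·126.0)/229200 = 45.93 µg/L.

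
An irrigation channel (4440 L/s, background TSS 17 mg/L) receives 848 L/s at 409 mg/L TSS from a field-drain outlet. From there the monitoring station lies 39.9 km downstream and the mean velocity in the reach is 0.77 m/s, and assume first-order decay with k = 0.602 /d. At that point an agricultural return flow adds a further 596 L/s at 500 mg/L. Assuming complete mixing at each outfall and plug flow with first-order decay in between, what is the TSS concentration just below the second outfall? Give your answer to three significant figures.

101 mg/L

Mixed concentration C = ΣQC/ΣQ = (4440·17.00 + 848.0·409.0) / 5288 = 422300/5288 = 79.86 mg/L; combined flow 5288 L/s.
Travel time t = 39.9·1000 / 0.77 = 51820 s = 14.39 h.
Applying C = C₀e^(−kt): 79.86 × 0.6969 = 55.66 mg/L.
Second outfall: C = (5288·55.66 + 596.0·500.0)/5884 = 100.7 mg/L.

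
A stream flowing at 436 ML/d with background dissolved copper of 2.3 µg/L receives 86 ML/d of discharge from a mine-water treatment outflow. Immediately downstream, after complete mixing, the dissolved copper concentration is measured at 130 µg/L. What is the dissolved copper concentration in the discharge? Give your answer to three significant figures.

777 µg/L

Mass balance: 436.0·2.300 + 86.00·Cₑ = 522.0·130.0
→ Cₑ = (522.0·130.0 − 436.0·2.300) / 86.00 = 777.4 µg/L.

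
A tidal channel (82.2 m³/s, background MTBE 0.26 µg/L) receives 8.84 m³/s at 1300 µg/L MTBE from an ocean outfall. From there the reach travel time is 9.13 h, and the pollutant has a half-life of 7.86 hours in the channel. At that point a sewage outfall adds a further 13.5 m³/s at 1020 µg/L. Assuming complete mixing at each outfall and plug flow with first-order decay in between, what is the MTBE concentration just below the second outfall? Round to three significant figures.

181 µg/L

Mixed concentration C = ΣQC/ΣQ = (82.20·0.2600 + 8.840·1300) / 91.04 = 11510/91.04 = 126.5 µg/L; combined flow 91.04 m³/s.
Half-life 7.86 h → k = ln 2 / 7.86 = 0.08819 h⁻¹ = 2.116 d⁻¹.
Decay over the reach: 126.5·exp(−kt) = 126.5·0.4470 = 56.53 µg/L.
Second outfall: C = (91.04·56.53 + 13.50·1020)/104.5 = 181.0 µg/L.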